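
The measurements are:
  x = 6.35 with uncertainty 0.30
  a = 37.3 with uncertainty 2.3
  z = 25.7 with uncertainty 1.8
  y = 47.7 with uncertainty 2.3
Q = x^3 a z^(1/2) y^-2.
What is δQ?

Relative error in a monomial: (δQ/Q)² = Σ (nᵢ · δxᵢ/xᵢ)².
  (3·δx/x)² = (3×0.0472)² = 0.0201;  (1·δa/a)² = (1×0.0617)² = 0.00380;  (½·δz/z)² = (0.5×0.0700)² = 0.00123;  (-2·δy/y)² = (-2×0.0482)² = 0.00930
δQ/Q = √(0.0344) = 0.186
Q = 21.3, so δQ = 0.186 × 21.3 = 3.95.

3.95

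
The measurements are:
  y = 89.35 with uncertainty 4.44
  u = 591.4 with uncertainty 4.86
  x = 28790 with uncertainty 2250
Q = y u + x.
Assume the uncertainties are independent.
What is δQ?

Let p = y·u = 52840. δp/p = √((1·δy/y)² + (1·δu/u)²) = √(0.00247 + 6.75e-05) = 0.0504, so δp = 2660.
Q = p + x: δQ = √(δp² + δx²) = √(7.08e+06 + 5.06e+06) = 3490

3490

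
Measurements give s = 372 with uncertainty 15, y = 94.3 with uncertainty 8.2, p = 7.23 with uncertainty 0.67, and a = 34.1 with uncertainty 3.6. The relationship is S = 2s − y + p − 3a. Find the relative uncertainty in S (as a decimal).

For a sum/difference, combine absolute errors in quadrature:
  (2·δs)² = 900;  (δy)² = 67.2;  (δp)² = 0.449;  (3·δa)² = 117
δS = √(1080) = 32.9
S = 555, so δS/S = 32.9/555 = 0.0594.

0.0594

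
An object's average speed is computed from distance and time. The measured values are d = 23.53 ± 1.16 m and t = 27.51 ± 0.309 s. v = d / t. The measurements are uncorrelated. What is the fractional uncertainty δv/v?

Each factor contributes (exponent × relative error)² to (δv/v)²:
  (1·δd/d)² = (1×0.0493)² = 0.00243;  (-1·δt/t)² = (-1×0.0112)² = 0.000126
δv/v = √(0.00256) = 0.0506

0.0506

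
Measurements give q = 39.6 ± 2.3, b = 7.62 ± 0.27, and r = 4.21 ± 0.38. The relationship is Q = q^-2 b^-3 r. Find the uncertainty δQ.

1.1e-06

For a monomial Q ∝ q^-2, b^-3, r, fractional errors add in quadrature:
  (-2·δq/q)² = (-2×0.0581)² = 0.0135;  (-3·δb/b)² = (-3×0.0354)² = 0.0113;  (1·δr/r)² = (1×0.0903)² = 0.00815
δQ/Q = √(0.0329) = 0.181
Q = 6.07e-06, so δQ = 0.181 × 6.07e-06 = 1.1e-06.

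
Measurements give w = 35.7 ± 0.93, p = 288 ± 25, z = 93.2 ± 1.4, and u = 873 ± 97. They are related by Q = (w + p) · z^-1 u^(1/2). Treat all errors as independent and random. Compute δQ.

Let h = w + p = 324. δh = √(δw² + δp²) = √(0.865 + 625) = 25.0, so δh/h = 0.0773.
Q is then a monomial in h, z, u:
δQ/Q = √((δh/h)² + (-1·δz/z)² + (½·δu/u)²) = √(0.00597 + 0.000226 + 0.00309) = 0.0964
Q = 103, so δQ = 0.0964 × 103 = 9.89.

9.89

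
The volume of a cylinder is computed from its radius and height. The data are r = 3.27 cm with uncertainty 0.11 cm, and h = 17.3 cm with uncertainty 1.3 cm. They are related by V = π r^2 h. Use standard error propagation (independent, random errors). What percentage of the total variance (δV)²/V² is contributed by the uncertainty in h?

55.5%

(δV/V)² = (2·δr/r)² + (1·δh/h)²
  r term: (2×0.0336)² = 0.00453
  h term: (1×0.0751)² = 0.00565
Total = 0.0102. Share from h = 0.00565/0.0102 = 0.555.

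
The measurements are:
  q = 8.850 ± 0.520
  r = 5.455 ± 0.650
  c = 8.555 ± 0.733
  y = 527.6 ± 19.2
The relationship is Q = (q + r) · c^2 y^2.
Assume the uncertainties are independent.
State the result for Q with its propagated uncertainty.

Let u = q + r = 14.30. δu = √(δq² + δr²) = √(0.270 + 0.423) = 0.832, so δu/u = 0.0582.
Q is then a monomial in u, c, y:
δQ/Q = √((δu/u)² + (2·δc/c)² + (2·δy/y)²) = √(0.00339 + 0.0294 + 0.00530) = 0.195
Q = 2.914e+08, so δQ = 0.195 × 2.914e+08 = 5.68e+07.

(2.914 ± 0.568) × 10^8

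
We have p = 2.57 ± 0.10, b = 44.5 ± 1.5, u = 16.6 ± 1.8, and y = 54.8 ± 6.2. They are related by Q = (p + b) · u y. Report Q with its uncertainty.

42800 ± 6850

Let w = p + b = 47.1. δw = √(δp² + δb²) = √(0.0100 + 2.25) = 1.50, so δw/w = 0.0319.
Q is then a monomial in w, u, y:
δQ/Q = √((δw/w)² + (1·δu/u)² + (1·δy/y)²) = √(0.00102 + 0.0118 + 0.0128) = 0.160
Q = 42800, so δQ = 0.160 × 42800 = 6850.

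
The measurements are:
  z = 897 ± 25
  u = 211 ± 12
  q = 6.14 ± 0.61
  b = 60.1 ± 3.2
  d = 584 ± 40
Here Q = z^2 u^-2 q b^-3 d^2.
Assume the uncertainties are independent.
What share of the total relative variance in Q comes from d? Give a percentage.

(δQ/Q)² = (2·δz/z)² + (-2·δu/u)² + (1·δq/q)² + (-3·δb/b)² + (2·δd/d)²
  z term: (2×0.0279)² = 0.00311
  u term: (-2×0.0569)² = 0.0129
  q term: (1×0.0993)² = 0.00987
  b term: (-3×0.0532)² = 0.0255
  d term: (2×0.0685)² = 0.0188
Total = 0.0702. Share from d = 0.0188/0.0702 = 0.267.

26.7%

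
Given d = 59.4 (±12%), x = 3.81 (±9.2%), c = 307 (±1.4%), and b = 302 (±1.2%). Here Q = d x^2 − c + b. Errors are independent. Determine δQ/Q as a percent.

22.1%

Let p = d·x^2 = 862. δp/p = √((1·δd/d)² + (2·δx/x)²) = √(0.0144 + 0.0339) = 0.220, so δp = 189.
Q = p − c + b: δQ = √(δp² + δc² + δb²) = √(35900 + 18.5 + 13.1) = 189
Q = 857, so δQ/Q = 189/857 = 0.221.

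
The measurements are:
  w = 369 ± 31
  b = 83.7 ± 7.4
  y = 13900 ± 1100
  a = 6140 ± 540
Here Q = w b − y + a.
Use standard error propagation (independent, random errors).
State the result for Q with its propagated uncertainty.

Let p = w·b = 30900. δp/p = √((1·δw/w)² + (1·δb/b)²) = √(0.00706 + 0.00782) = 0.122, so δp = 3770.
Q = p − y + a: δQ = √(δp² + δy² + δa²) = √(1.42e+07 + 1.21e+06 + 2.92e+05) = 3960
Q = 23100.

23100 ± 3960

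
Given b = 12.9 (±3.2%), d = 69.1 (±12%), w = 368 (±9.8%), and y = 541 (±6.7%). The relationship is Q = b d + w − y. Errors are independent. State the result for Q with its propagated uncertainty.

718 ± 122

Let p = b·d = 891. δp/p = √((1·δb/b)² + (1·δd/d)²) = √(0.00102 + 0.0144) = 0.124, so δp = 111.
Q = p + w − y: δQ = √(δp² + δw² + δy²) = √(12300 + 1300 + 1310) = 122
Q = 718.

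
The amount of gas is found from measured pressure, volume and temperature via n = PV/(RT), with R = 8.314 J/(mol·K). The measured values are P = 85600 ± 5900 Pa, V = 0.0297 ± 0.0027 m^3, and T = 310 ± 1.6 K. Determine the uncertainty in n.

Since n is a product/quotient, work with relative uncertainties:
  (1·δP/P)² = (1×0.0689)² = 0.00475;  (1·δV/V)² = (1×0.0909)² = 0.00826;  (-1·δT/T)² = (-1×0.00516)² = 2.66e-05
δn/n = √(0.0130) = 0.114
n = 0.986 mol, so δn = 0.114 × 0.986 = 0.113 mol.

0.113 mol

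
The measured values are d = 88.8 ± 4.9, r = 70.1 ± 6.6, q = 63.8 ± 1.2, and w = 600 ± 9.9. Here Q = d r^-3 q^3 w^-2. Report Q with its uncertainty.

Since Q is a product/quotient, work with relative uncertainties:
  (1·δd/d)² = (1×0.0552)² = 0.00304;  (-3·δr/r)² = (-3×0.0942)² = 0.0798;  (3·δq/q)² = (3×0.0188)² = 0.00318;  (-2·δw/w)² = (-2×0.0165)² = 0.00109
δQ/Q = √(0.0871) = 0.295
Q = 0.000186, so δQ = 0.295 × 0.000186 = 5.49e-05.

(1.86 ± 0.549) × 10^-4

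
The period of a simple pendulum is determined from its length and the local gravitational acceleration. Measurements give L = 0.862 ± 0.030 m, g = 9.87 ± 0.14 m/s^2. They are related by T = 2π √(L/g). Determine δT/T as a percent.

Relative error in a monomial: (δT/T)² = Σ (nᵢ · δxᵢ/xᵢ)².
  (½·δL/L)² = (0.5×0.0348)² = 0.000303;  (−½·δg/g)² = (-0.5×0.0142)² = 5.03e-05
δT/T = √(0.000353) = 0.0188

1.88%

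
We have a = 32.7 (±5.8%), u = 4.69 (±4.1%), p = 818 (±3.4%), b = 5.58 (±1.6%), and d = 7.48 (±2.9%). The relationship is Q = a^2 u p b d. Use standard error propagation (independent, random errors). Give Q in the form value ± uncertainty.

For a monomial Q ∝ a^2, u, p, b, d, fractional errors add in quadrature:
  (2·δa/a)² = (2×0.0580)² = 0.0135;  (1·δu/u)² = (1×0.0410)² = 0.00168;  (1·δp/p)² = (1×0.0340)² = 0.00116;  (1·δb/b)² = (1×0.0160)² = 0.000256;  (1·δd/d)² = (1×0.0290)² = 0.000841
δQ/Q = √(0.0174) = 0.132
Q = 1.71e+08, so δQ = 0.132 × 1.71e+08 = 2.26e+07.

(1.71 ± 0.226) × 10^8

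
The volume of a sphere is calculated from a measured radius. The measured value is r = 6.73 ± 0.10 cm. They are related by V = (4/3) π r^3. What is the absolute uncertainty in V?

V ∝ r^3, so δV/V = |3| · δr/r = 3 × 0.0149 = 0.0446.
V = 1280 cm^3, so δV = 0.0446 × 1280 = 56.9 cm^3.

56.9 cm^3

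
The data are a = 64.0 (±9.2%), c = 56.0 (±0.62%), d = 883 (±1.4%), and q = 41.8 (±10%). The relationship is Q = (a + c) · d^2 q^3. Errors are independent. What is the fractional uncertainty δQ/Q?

0.305

Let u = a + c = 120. δu = √(δa² + δc²) = √(34.7 + 0.121) = 5.90, so δu/u = 0.0492.
Q is then a monomial in u, d, q:
δQ/Q = √((δu/u)² + (2·δd/d)² + (3·δq/q)²) = √(0.00242 + 0.000784 + 0.0900) = 0.305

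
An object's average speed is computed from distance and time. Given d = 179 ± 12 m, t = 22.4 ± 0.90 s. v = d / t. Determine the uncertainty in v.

Products/powers → add relative errors in quadrature, weighted by exponent:
  (1·δd/d)² = (1×0.0670)² = 0.00449;  (-1·δt/t)² = (-1×0.0402)² = 0.00161
δv/v = √(0.00611) = 0.0782
v = 7.99 m/s, so δv = 0.0782 × 7.99 = 0.625 m/s.

0.625 m/s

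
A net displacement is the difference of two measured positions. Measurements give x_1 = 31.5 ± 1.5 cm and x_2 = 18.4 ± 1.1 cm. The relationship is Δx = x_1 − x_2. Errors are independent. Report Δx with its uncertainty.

Sums and differences: (δΔx)² = Σ (cᵢ δxᵢ)².
  (δx_1)² = 2.25;  (δx_2)² = 1.21
δΔx = √(3.46) = 1.86 cm
Δx = 13.1 cm.

13.1 ± 1.86 cm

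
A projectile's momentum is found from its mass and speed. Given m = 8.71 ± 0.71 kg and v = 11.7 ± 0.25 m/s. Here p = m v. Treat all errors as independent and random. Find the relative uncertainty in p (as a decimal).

0.0843

Relative error in a monomial: (δp/p)² = Σ (nᵢ · δxᵢ/xᵢ)².
  (1·δm/m)² = (1×0.0815)² = 0.00664;  (1·δv/v)² = (1×0.0214)² = 0.000457
δp/p = √(0.00710) = 0.0843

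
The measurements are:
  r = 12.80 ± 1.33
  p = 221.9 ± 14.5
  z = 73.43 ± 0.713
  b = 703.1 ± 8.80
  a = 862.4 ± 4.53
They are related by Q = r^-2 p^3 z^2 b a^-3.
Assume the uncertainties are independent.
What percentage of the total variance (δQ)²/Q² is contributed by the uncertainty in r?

52.4%

(δQ/Q)² = (-2·δr/r)² + (3·δp/p)² + (2·δz/z)² + (1·δb/b)² + (-3·δa/a)²
  r term: (-2×0.104)² = 0.0432
  p term: (3×0.0653)² = 0.0384
  z term: (2×0.00971)² = 0.000377
  b term: (1×0.0125)² = 0.000157
  a term: (-3×0.00525)² = 0.000248
Total = 0.0824. Share from r = 0.0432/0.0824 = 0.524.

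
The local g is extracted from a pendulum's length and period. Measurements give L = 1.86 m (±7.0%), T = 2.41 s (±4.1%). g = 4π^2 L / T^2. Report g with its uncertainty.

Since g is a product/quotient, work with relative uncertainties:
  (1·δL/L)² = (1×0.0700)² = 0.00490;  (-2·δT/T)² = (-2×0.0410)² = 0.00672
δg/g = √(0.0116) = 0.108
g = 12.6 m/s^2, so δg = 0.108 × 12.6 = 1.36 m/s^2.

12.6 ± 1.36 m/s^2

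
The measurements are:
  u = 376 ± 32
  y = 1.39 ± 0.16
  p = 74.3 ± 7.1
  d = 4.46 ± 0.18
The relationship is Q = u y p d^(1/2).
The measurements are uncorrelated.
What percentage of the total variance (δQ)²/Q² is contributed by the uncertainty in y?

(δQ/Q)² = (1·δu/u)² + (1·δy/y)² + (1·δp/p)² + (½·δd/d)²
  u term: (1×0.0851)² = 0.00724
  y term: (1×0.115)² = 0.0132
  p term: (1×0.0956)² = 0.00913
  d term: (0.5×0.0404)² = 0.000407
Total = 0.0300. Share from y = 0.0132/0.0300 = 0.441.

44.1%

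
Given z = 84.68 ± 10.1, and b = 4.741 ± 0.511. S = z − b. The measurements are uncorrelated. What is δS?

Absolute uncertainties add in quadrature for a linear combination:
  (δz)² = 102;  (δb)² = 0.261
δS = √(102) = 10.1

10.1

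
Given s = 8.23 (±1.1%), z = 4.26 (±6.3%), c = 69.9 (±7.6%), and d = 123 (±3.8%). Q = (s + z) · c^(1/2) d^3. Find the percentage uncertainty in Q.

Let u = s + z = 12.5. δu = √(δs² + δz²) = √(0.00820 + 0.0720) = 0.283, so δu/u = 0.0227.
Q is then a monomial in u, c, d:
δQ/Q = √((δu/u)² + (½·δc/c)² + (3·δd/d)²) = √(0.000514 + 0.00144 + 0.0130) = 0.122

12.2%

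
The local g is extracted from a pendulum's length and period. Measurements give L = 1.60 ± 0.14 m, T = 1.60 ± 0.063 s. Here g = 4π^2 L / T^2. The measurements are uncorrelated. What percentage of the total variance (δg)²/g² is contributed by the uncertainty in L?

(δg/g)² = (1·δL/L)² + (-2·δT/T)²
  L term: (1×0.0875)² = 0.00766
  T term: (-2×0.0394)² = 0.00620
Total = 0.0139. Share from L = 0.00766/0.0139 = 0.552.

55.2%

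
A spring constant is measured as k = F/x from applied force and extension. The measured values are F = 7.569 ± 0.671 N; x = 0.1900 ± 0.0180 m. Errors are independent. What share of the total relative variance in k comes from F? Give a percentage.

(δk/k)² = (1·δF/F)² + (-1·δx/x)²
  F term: (1×0.0887)² = 0.00786
  x term: (-1×0.0947)² = 0.00898
Total = 0.0168. Share from F = 0.00786/0.0168 = 0.467.

46.7%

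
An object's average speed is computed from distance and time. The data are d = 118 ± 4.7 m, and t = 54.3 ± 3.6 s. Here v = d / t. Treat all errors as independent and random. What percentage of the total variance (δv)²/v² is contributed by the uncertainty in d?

(δv/v)² = (1·δd/d)² + (-1·δt/t)²
  d term: (1×0.0398)² = 0.00159
  t term: (-1×0.0663)² = 0.00440
Total = 0.00598. Share from d = 0.00159/0.00598 = 0.265.

26.5%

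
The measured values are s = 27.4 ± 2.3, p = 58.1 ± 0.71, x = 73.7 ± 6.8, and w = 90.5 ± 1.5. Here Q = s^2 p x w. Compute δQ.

5.61e+07

Q is a product of powers, so relative uncertainties combine in quadrature:
  (2·δs/s)² = (2×0.0839)² = 0.0282;  (1·δp/p)² = (1×0.0122)² = 0.000149;  (1·δx/x)² = (1×0.0923)² = 0.00851;  (1·δw/w)² = (1×0.0166)² = 0.000275
δQ/Q = √(0.0371) = 0.193
Q = 2.91e+08, so δQ = 0.193 × 2.91e+08 = 5.61e+07.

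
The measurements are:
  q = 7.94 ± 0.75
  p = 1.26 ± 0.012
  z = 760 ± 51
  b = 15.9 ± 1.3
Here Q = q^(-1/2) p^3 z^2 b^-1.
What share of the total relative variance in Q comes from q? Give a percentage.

(δQ/Q)² = (−½·δq/q)² + (3·δp/p)² + (2·δz/z)² + (-1·δb/b)²
  q term: (-0.5×0.0945)² = 0.00223
  p term: (3×0.00952)² = 0.000816
  z term: (2×0.0671)² = 0.0180
  b term: (-1×0.0818)² = 0.00668
Total = 0.0277. Share from q = 0.00223/0.0277 = 0.0804.

8.04%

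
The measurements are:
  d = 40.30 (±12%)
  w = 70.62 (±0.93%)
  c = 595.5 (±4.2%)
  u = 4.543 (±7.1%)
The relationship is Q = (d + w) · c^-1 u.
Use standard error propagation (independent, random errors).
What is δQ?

Let h = d + w = 110.9. δh = √(δd² + δw²) = √(23.4 + 0.431) = 4.88, so δh/h = 0.0440.
Q is then a monomial in h, c, u:
δQ/Q = √((δh/h)² + (-1·δc/c)² + (1·δu/u)²) = √(0.00194 + 0.00176 + 0.00504) = 0.0935
Q = 0.8462, so δQ = 0.0935 × 0.8462 = 0.0791.

0.0791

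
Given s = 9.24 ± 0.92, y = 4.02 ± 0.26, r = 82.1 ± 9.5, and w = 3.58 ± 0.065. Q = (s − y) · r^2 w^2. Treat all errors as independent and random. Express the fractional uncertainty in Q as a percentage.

Let u = s − y = 5.22. δu = √(δs² + δy²) = √(0.846 + 0.0676) = 0.956, so δu/u = 0.183.
Q is then a monomial in u, r, w:
δQ/Q = √((δu/u)² + (2·δr/r)² + (2·δw/w)²) = √(0.0335 + 0.0536 + 0.00132) = 0.297

29.7%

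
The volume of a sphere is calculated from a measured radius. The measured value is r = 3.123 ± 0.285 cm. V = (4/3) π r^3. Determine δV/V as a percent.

Each factor contributes (exponent × relative error)² to (δV/V)²:
  (3·δr/r)² = (3×0.0913)² = 0.0750
δV/V = √(0.0750) = 0.274

27.4%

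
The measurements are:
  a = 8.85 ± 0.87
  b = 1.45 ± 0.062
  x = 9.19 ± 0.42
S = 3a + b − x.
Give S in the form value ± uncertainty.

Each term contributes (cᵢ δxᵢ)² to (δS)²:
  (3·δa)² = 6.81;  (δb)² = 0.00384;  (δx)² = 0.176
δS = √(6.99) = 2.64
S = 18.8.

18.8 ± 2.64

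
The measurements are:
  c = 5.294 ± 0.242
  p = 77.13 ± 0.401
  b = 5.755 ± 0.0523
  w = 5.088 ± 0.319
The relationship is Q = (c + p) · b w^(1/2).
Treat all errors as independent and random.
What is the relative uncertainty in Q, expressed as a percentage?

3.31%

Let u = c + p = 82.42. δu = √(δc² + δp²) = √(0.0586 + 0.161) = 0.468, so δu/u = 0.00568.
Q is then a monomial in u, b, w:
δQ/Q = √((δu/u)² + (1·δb/b)² + (½·δw/w)²) = √(3.23e-05 + 8.26e-05 + 0.000983) = 0.0331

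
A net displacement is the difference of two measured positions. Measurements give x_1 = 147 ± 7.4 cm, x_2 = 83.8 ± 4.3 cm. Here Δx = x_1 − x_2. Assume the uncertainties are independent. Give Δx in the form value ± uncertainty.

Absolute uncertainties add in quadrature for a linear combination:
  (δx_1)² = 54.8;  (δx_2)² = 18.5
δΔx = √(73.2) = 8.56 cm
Δx = 63.2 cm.

63.2 ± 8.56 cm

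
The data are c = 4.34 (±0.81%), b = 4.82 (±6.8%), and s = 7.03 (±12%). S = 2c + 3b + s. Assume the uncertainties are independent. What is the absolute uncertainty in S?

Sums and differences: (δS)² = Σ (cᵢ δxᵢ)².
  (2·δc)² = 0.00494;  (3·δb)² = 0.967;  (δs)² = 0.712
δS = √(1.68) = 1.30

1.30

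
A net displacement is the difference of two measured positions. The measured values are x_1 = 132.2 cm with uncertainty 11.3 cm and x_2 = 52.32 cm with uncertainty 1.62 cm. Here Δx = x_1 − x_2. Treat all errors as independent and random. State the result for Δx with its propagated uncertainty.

79.88 ± 11.4 cm

Absolute uncertainties add in quadrature for a linear combination:
  (δx_1)² = 128;  (δx_2)² = 2.62
δΔx = √(130) = 11.4 cm
Δx = 79.88 cm.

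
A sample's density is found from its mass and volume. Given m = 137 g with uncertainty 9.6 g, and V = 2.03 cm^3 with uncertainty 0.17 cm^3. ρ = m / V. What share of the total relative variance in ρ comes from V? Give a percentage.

58.8%

(δρ/ρ)² = (1·δm/m)² + (-1·δV/V)²
  m term: (1×0.0701)² = 0.00491
  V term: (-1×0.0837)² = 0.00701
Total = 0.0119. Share from V = 0.00701/0.0119 = 0.588.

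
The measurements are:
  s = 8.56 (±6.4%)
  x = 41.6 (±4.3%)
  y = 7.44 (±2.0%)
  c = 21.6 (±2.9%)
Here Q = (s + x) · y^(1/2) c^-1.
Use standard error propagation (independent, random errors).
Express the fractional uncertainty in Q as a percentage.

4.83%

Let u = s + x = 50.2. δu = √(δs² + δx²) = √(0.300 + 3.20) = 1.87, so δu/u = 0.0373.
Q is then a monomial in u, y, c:
δQ/Q = √((δu/u)² + (½·δy/y)² + (-1·δc/c)²) = √(0.00139 + 0.000100 + 0.000841) = 0.0483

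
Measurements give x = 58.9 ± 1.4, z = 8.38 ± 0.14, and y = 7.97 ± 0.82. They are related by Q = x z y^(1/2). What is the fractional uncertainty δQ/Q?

Each factor contributes (exponent × relative error)² to (δQ/Q)²:
  (1·δx/x)² = (1×0.0238)² = 0.000565;  (1·δz/z)² = (1×0.0167)² = 0.000279;  (½·δy/y)² = (0.5×0.103)² = 0.00265
δQ/Q = √(0.00349) = 0.0591

0.0591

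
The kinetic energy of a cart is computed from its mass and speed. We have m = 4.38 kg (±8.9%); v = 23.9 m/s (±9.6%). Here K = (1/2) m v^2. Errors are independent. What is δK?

265 J

K is a product of powers, so relative uncertainties combine in quadrature:
  (1·δm/m)² = (1×0.0890)² = 0.00792;  (2·δv/v)² = (2×0.0960)² = 0.0369
δK/K = √(0.0448) = 0.212
K = 1250 J, so δK = 0.212 × 1250 = 265 J.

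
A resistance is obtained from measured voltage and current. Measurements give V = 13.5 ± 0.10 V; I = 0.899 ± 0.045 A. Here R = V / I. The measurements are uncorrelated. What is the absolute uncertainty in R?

0.760 Ω

R is a product of powers, so relative uncertainties combine in quadrature:
  (1·δV/V)² = (1×0.00741)² = 5.49e-05;  (-1·δI/I)² = (-1×0.0501)² = 0.00251
δR/R = √(0.00256) = 0.0506
R = 15.0 Ω, so δR = 0.0506 × 15.0 = 0.760 Ω.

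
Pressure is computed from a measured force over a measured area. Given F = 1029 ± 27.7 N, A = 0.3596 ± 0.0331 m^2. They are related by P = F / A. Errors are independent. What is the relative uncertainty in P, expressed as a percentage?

Products/powers → add relative errors in quadrature, weighted by exponent:
  (1·δF/F)² = (1×0.0269)² = 0.000725;  (-1·δA/A)² = (-1×0.0920)² = 0.00847
δP/P = √(0.00920) = 0.0959

9.59%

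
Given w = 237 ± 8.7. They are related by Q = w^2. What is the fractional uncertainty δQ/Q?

0.0734

Since Q is a product/quotient, work with relative uncertainties:
  (2·δw/w)² = (2×0.0367)² = 0.00539
δQ/Q = √(0.00539) = 0.0734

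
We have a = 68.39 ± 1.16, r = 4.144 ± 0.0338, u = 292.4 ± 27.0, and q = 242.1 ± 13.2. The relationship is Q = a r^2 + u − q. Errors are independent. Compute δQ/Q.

0.0333

Let p = a·r^2 = 1174. δp/p = √((1·δa/a)² + (2·δr/r)²) = √(0.000288 + 0.000266) = 0.0235, so δp = 27.6.
Q = p + u − q: δQ = √(δp² + δu² + δq²) = √(764 + 729 + 174) = 40.8
Q = 1225, so δQ/Q = 40.8/1225 = 0.0333.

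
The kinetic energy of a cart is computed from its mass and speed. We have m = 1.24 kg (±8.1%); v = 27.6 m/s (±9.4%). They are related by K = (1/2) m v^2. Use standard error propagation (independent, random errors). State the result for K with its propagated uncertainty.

472 ± 96.7 J

Relative error in a monomial: (δK/K)² = Σ (nᵢ · δxᵢ/xᵢ)².
  (1·δm/m)² = (1×0.0810)² = 0.00656;  (2·δv/v)² = (2×0.0940)² = 0.0353
δK/K = √(0.0419) = 0.205
K = 472 J, so δK = 0.205 × 472 = 96.7 J.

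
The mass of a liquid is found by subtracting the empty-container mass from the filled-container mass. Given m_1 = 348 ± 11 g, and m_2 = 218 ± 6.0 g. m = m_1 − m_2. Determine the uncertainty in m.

Sums and differences: (δm)² = Σ (cᵢ δxᵢ)².
  (δm_1)² = 121;  (δm_2)² = 36.0
δm = √(157) = 12.5 g

12.5 g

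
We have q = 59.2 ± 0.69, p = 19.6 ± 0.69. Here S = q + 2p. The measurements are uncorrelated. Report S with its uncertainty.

98.4 ± 1.54

Sums and differences: (δS)² = Σ (cᵢ δxᵢ)².
  (δq)² = 0.476;  (2·δp)² = 1.90
δS = √(2.38) = 1.54
S = 98.4.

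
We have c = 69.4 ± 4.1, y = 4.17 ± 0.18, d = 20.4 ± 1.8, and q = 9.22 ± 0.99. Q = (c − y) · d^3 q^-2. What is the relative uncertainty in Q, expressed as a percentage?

34.7%

Let u = c − y = 65.2. δu = √(δc² + δy²) = √(16.8 + 0.0324) = 4.10, so δu/u = 0.0629.
Q is then a monomial in u, d, q:
δQ/Q = √((δu/u)² + (3·δd/d)² + (-2·δq/q)²) = √(0.00396 + 0.0701 + 0.0461) = 0.347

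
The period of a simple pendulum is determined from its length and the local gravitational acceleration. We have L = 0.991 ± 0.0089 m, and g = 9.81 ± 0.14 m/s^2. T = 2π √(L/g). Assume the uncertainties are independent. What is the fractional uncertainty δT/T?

Since T is a product/quotient, work with relative uncertainties:
  (½·δL/L)² = (0.5×0.00898)² = 2.02e-05;  (−½·δg/g)² = (-0.5×0.0143)² = 5.09e-05
δT/T = √(7.11e-05) = 0.00843

0.00843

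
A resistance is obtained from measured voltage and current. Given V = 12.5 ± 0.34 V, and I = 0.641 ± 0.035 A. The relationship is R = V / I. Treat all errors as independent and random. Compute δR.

1.19 Ω

R is a product of powers, so relative uncertainties combine in quadrature:
  (1·δV/V)² = (1×0.0272)² = 0.000740;  (-1·δI/I)² = (-1×0.0546)² = 0.00298
δR/R = √(0.00372) = 0.0610
R = 19.5 Ω, so δR = 0.0610 × 19.5 = 1.19 Ω.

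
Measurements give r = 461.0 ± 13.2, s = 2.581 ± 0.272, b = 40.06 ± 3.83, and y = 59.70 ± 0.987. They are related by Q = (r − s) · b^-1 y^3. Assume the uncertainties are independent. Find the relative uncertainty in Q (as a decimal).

Let u = r − s = 458.4. δu = √(δr² + δs²) = √(174 + 0.0740) = 13.2, so δu/u = 0.0288.
Q is then a monomial in u, b, y:
δQ/Q = √((δu/u)² + (-1·δb/b)² + (3·δy/y)²) = √(0.000829 + 0.00914 + 0.00246) = 0.111

0.111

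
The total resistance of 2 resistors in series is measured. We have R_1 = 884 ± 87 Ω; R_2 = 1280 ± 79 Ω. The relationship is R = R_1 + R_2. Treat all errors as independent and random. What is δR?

118 Ω

Absolute uncertainties add in quadrature for a linear combination:
  (δR_1)² = 7570;  (δR_2)² = 6240
δR = √(13800) = 118 Ω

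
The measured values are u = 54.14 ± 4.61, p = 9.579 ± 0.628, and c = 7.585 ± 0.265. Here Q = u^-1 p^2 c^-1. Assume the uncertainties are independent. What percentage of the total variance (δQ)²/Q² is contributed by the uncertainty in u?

28.3%

(δQ/Q)² = (-1·δu/u)² + (2·δp/p)² + (-1·δc/c)²
  u term: (-1×0.0851)² = 0.00725
  p term: (2×0.0656)² = 0.0172
  c term: (-1×0.0349)² = 0.00122
Total = 0.0257. Share from u = 0.00725/0.0257 = 0.283.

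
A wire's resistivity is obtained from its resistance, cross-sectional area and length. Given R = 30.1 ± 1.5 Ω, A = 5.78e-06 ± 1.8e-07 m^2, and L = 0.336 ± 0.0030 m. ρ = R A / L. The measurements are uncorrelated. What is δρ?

3.08e-05 Ω·m

Since ρ is a product/quotient, work with relative uncertainties:
  (1·δR/R)² = (1×0.0498)² = 0.00248;  (1·δA/A)² = (1×0.0311)² = 0.000970;  (-1·δL/L)² = (-1×0.00893)² = 7.97e-05
δρ/ρ = √(0.00353) = 0.0594
ρ = 0.000518 Ω·m, so δρ = 0.0594 × 0.000518 = 3.08e-05 Ω·m.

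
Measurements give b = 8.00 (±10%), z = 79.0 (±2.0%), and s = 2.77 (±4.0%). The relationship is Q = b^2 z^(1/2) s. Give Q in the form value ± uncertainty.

Each factor contributes (exponent × relative error)² to (δQ/Q)²:
  (2·δb/b)² = (2×0.100)² = 0.0400;  (½·δz/z)² = (0.5×0.0200)² = 0.000100;  (1·δs/s)² = (1×0.0400)² = 0.00160
δQ/Q = √(0.0417) = 0.204
Q = 1580, so δQ = 0.204 × 1580 = 322.

1580 ± 322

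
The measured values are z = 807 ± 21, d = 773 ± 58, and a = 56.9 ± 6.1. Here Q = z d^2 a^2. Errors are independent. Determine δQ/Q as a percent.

For a monomial Q ∝ z, d^2, a^2, fractional errors add in quadrature:
  (1·δz/z)² = (1×0.0260)² = 0.000677;  (2·δd/d)² = (2×0.0750)² = 0.0225;  (2·δa/a)² = (2×0.107)² = 0.0460
δQ/Q = √(0.0692) = 0.263

26.3%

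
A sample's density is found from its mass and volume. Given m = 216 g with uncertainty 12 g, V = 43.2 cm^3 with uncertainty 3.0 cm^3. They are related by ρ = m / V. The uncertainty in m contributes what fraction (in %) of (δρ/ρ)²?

39.0%

(δρ/ρ)² = (1·δm/m)² + (-1·δV/V)²
  m term: (1×0.0556)² = 0.00309
  V term: (-1×0.0694)² = 0.00482
Total = 0.00791. Share from m = 0.00309/0.00791 = 0.390.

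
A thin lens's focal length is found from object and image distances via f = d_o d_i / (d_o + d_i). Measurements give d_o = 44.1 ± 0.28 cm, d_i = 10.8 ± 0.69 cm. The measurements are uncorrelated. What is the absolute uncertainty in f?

0.445 cm

∂f/∂d_o = (d_i/(d_o+d_i))² = 0.0387;  ∂f/∂d_i = (d_o/(d_o+d_i))² = 0.645
δf = √((∂f/∂d_o · δd_o)² + (∂f/∂d_i · δd_i)²) = √(0.000117 + 0.198) = 0.445 cm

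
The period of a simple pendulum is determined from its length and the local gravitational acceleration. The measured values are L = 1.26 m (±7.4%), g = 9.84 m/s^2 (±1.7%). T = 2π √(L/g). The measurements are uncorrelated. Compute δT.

0.0854 s

Products/powers → add relative errors in quadrature, weighted by exponent:
  (½·δL/L)² = (0.5×0.0740)² = 0.00137;  (−½·δg/g)² = (-0.5×0.0170)² = 7.23e-05
δT/T = √(0.00144) = 0.0380
T = 2.25 s, so δT = 0.0380 × 2.25 = 0.0854 s.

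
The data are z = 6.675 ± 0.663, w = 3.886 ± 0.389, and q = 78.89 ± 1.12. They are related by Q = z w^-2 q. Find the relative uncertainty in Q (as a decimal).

Since Q is a product/quotient, work with relative uncertainties:
  (1·δz/z)² = (1×0.0993)² = 0.00987;  (-2·δw/w)² = (-2×0.100)² = 0.0401;  (1·δq/q)² = (1×0.0142)² = 0.000202
δQ/Q = √(0.0501) = 0.224

0.224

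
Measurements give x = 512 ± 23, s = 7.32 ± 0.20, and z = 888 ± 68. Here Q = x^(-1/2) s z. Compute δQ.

Products/powers → add relative errors in quadrature, weighted by exponent:
  (−½·δx/x)² = (-0.5×0.0449)² = 0.000504;  (1·δs/s)² = (1×0.0273)² = 0.000747;  (1·δz/z)² = (1×0.0766)² = 0.00586
δQ/Q = √(0.00711) = 0.0844
Q = 287, so δQ = 0.0844 × 287 = 24.2.

24.2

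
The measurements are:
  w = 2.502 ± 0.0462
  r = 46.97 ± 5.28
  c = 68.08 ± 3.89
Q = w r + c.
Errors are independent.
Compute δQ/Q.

Let p = w·r = 117.5. δp/p = √((1·δw/w)² + (1·δr/r)²) = √(0.000341 + 0.0126) = 0.114, so δp = 13.4.
Q = p + c: δQ = √(δp² + δc²) = √(179 + 15.1) = 13.9
Q = 185.6, so δQ/Q = 13.9/185.6 = 0.0751.

0.0751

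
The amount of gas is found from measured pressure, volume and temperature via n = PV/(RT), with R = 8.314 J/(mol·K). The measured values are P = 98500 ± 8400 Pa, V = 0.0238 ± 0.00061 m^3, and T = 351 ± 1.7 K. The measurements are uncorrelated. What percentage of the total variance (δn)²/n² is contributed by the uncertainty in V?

(δn/n)² = (1·δP/P)² + (1·δV/V)² + (-1·δT/T)²
  P term: (1×0.0853)² = 0.00727
  V term: (1×0.0256)² = 0.000657
  T term: (-1×0.00484)² = 2.35e-05
Total = 0.00795. Share from V = 0.000657/0.00795 = 0.0826.

8.26%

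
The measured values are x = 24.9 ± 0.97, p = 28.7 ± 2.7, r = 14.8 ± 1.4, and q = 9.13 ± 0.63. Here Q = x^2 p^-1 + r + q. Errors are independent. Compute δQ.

3.05

Let w = x^2·p^-1 = 21.6. δw/w = √((2·δx/x)² + (-1·δp/p)²) = √(0.00607 + 0.00885) = 0.122, so δw = 2.64.
Q = w + r + q: δQ = √(δw² + δr² + δq²) = √(6.96 + 1.96 + 0.397) = 3.05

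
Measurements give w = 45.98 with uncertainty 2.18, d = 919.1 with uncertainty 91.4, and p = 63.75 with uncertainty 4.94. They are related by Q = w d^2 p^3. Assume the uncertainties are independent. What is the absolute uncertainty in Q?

3.12e+12

Since Q is a product/quotient, work with relative uncertainties:
  (1·δw/w)² = (1×0.0474)² = 0.00225;  (2·δd/d)² = (2×0.0994)² = 0.0396;  (3·δp/p)² = (3×0.0775)² = 0.0540
δQ/Q = √(0.0958) = 0.310
Q = 1.006e+13, so δQ = 0.310 × 1.006e+13 = 3.12e+12.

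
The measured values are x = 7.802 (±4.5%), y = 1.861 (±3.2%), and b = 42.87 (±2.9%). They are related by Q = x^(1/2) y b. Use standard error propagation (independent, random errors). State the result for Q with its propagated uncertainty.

Each factor contributes (exponent × relative error)² to (δQ/Q)²:
  (½·δx/x)² = (0.5×0.0450)² = 0.000506;  (1·δy/y)² = (1×0.0320)² = 0.00102;  (1·δb/b)² = (1×0.0290)² = 0.000841
δQ/Q = √(0.00237) = 0.0487
Q = 222.8, so δQ = 0.0487 × 222.8 = 10.9.

222.8 ± 10.9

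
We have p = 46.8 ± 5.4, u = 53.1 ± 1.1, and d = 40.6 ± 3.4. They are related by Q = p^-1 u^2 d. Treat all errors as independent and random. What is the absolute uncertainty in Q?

Since Q is a product/quotient, work with relative uncertainties:
  (-1·δp/p)² = (-1×0.115)² = 0.0133;  (2·δu/u)² = (2×0.0207)² = 0.00172;  (1·δd/d)² = (1×0.0837)² = 0.00701
δQ/Q = √(0.0220) = 0.148
Q = 2450, so δQ = 0.148 × 2450 = 363.

363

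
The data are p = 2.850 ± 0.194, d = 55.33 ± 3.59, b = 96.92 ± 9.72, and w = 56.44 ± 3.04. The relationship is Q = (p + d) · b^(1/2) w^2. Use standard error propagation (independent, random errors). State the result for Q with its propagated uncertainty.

Let u = p + d = 58.18. δu = √(δp² + δd²) = √(0.0376 + 12.9) = 3.60, so δu/u = 0.0618.
Q is then a monomial in u, b, w:
δQ/Q = √((δu/u)² + (½·δb/b)² + (2·δw/w)²) = √(0.00382 + 0.00251 + 0.0116) = 0.134
Q = 1.825e+06, so δQ = 0.134 × 1.825e+06 = 2.44e+05.

(1.825 ± 0.244) × 10^6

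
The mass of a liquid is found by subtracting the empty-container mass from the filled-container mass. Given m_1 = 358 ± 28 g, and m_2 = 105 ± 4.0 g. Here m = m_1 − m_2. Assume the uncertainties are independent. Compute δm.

28.3 g

Absolute uncertainties add in quadrature for a linear combination:
  (δm_1)² = 784;  (δm_2)² = 16.0
δm = √(800) = 28.3 g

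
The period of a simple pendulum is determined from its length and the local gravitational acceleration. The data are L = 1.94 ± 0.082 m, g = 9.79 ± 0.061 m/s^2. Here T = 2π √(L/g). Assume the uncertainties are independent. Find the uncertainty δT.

0.0598 s

Products/powers → add relative errors in quadrature, weighted by exponent:
  (½·δL/L)² = (0.5×0.0423)² = 0.000447;  (−½·δg/g)² = (-0.5×0.00623)² = 9.71e-06
δT/T = √(0.000456) = 0.0214
T = 2.80 s, so δT = 0.0214 × 2.80 = 0.0598 s.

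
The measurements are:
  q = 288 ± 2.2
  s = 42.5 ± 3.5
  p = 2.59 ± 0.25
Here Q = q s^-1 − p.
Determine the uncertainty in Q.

Let w = q·s^-1 = 6.78. δw/w = √((1·δq/q)² + (-1·δs/s)²) = √(5.84e-05 + 0.00678) = 0.0827, so δw = 0.560.
Q = w − p: δQ = √(δw² + δp²) = √(0.314 + 0.0625) = 0.614

0.614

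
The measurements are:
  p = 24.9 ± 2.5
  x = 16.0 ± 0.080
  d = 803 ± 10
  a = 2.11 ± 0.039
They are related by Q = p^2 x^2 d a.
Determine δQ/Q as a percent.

For a monomial Q ∝ p^2, x^2, d, a, fractional errors add in quadrature:
  (2·δp/p)² = (2×0.100)² = 0.0403;  (2·δx/x)² = (2×0.00500)² = 0.000100;  (1·δd/d)² = (1×0.0125)² = 0.000155;  (1·δa/a)² = (1×0.0185)² = 0.000342
δQ/Q = √(0.0409) = 0.202

20.2%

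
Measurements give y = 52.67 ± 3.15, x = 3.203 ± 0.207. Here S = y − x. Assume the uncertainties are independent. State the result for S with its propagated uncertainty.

49.47 ± 3.16

For a sum/difference, combine absolute errors in quadrature:
  (δy)² = 9.92;  (δx)² = 0.0428
δS = √(9.97) = 3.16
S = 49.47.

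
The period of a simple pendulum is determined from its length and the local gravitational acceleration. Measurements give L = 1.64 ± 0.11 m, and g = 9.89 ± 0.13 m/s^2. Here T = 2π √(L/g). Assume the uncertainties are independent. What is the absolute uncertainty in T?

0.0874 s

For a monomial T ∝ L^(1/2), g^(-1/2), fractional errors add in quadrature:
  (½·δL/L)² = (0.5×0.0671)² = 0.00112;  (−½·δg/g)² = (-0.5×0.0131)² = 4.32e-05
δT/T = √(0.00117) = 0.0342
T = 2.56 s, so δT = 0.0342 × 2.56 = 0.0874 s.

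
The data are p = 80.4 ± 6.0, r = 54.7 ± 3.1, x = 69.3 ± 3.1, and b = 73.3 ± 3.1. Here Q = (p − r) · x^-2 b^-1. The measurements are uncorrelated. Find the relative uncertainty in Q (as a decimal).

0.281

Let u = p − r = 25.7. δu = √(δp² + δr²) = √(36.0 + 9.61) = 6.75, so δu/u = 0.263.
Q is then a monomial in u, x, b:
δQ/Q = √((δu/u)² + (-2·δx/x)² + (-1·δb/b)²) = √(0.0691 + 0.00800 + 0.00179) = 0.281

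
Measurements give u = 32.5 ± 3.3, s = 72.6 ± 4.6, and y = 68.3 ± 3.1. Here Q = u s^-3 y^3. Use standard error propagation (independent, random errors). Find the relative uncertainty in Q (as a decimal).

Q is a product of powers, so relative uncertainties combine in quadrature:
  (1·δu/u)² = (1×0.102)² = 0.0103;  (-3·δs/s)² = (-3×0.0634)² = 0.0361;  (3·δy/y)² = (3×0.0454)² = 0.0185
δQ/Q = √(0.0650) = 0.255

0.255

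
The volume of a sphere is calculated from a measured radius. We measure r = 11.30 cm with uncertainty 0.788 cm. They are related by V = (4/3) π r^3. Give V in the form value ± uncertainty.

6044 ± 1260 cm^3

V ∝ r^3, so δV/V = |3| · δr/r = 3 × 0.0697 = 0.209.
V = 6044 cm^3, so δV = 0.209 × 6044 = 1260 cm^3.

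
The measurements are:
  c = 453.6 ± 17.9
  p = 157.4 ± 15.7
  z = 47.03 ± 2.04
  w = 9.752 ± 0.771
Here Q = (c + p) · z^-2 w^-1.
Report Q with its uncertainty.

Let u = c + p = 611.0. δu = √(δc² + δp²) = √(320 + 246) = 23.8, so δu/u = 0.0390.
Q is then a monomial in u, z, w:
δQ/Q = √((δu/u)² + (-2·δz/z)² + (-1·δw/w)²) = √(0.00152 + 0.00753 + 0.00625) = 0.124
Q = 0.02833, so δQ = 0.124 × 0.02833 = 0.00350.

0.02833 ± 0.00350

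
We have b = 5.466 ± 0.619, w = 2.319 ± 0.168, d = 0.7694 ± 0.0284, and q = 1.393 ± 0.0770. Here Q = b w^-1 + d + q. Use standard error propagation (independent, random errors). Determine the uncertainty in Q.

0.327

Let p = b·w^-1 = 2.357. δp/p = √((1·δb/b)² + (-1·δw/w)²) = √(0.0128 + 0.00525) = 0.134, so δp = 0.317.
Q = p + d + q: δQ = √(δp² + δd² + δq²) = √(0.100 + 0.000807 + 0.00593) = 0.327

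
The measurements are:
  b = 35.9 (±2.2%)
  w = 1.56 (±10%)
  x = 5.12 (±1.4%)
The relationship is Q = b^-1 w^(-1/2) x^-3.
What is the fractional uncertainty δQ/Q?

Relative error in a monomial: (δQ/Q)² = Σ (nᵢ · δxᵢ/xᵢ)².
  (-1·δb/b)² = (-1×0.0220)² = 0.000484;  (−½·δw/w)² = (-0.5×0.100)² = 0.00250;  (-3·δx/x)² = (-3×0.0140)² = 0.00176
δQ/Q = √(0.00475) = 0.0689

0.0689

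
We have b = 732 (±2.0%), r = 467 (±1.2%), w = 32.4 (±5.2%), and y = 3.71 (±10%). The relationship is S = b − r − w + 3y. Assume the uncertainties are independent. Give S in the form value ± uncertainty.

Each term contributes (cᵢ δxᵢ)² to (δS)²:
  (δb)² = 214;  (δr)² = 31.4;  (δw)² = 2.84;  (3·δy)² = 1.24
δS = √(250) = 15.8
S = 244.

244 ± 15.8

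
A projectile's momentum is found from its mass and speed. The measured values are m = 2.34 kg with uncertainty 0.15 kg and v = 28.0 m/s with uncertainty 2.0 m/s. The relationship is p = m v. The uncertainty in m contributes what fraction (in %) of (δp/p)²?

44.6%

(δp/p)² = (1·δm/m)² + (1·δv/v)²
  m term: (1×0.0641)² = 0.00411
  v term: (1×0.0714)² = 0.00510
Total = 0.00921. Share from m = 0.00411/0.00921 = 0.446.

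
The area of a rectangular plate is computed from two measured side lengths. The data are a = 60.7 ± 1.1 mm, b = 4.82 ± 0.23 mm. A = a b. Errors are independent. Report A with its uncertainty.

293 ± 14.9 mm^2

For a monomial A ∝ a, b, fractional errors add in quadrature:
  (1·δa/a)² = (1×0.0181)² = 0.000328;  (1·δb/b)² = (1×0.0477)² = 0.00228
δA/A = √(0.00261) = 0.0510
A = 293 mm^2, so δA = 0.0510 × 293 = 14.9 mm^2.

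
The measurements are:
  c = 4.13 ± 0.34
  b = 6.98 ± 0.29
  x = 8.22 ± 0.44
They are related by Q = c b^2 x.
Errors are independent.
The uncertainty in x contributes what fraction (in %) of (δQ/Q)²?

(δQ/Q)² = (1·δc/c)² + (2·δb/b)² + (1·δx/x)²
  c term: (1×0.0823)² = 0.00678
  b term: (2×0.0415)² = 0.00690
  x term: (1×0.0535)² = 0.00287
Total = 0.0165. Share from x = 0.00287/0.0165 = 0.173.

17.3%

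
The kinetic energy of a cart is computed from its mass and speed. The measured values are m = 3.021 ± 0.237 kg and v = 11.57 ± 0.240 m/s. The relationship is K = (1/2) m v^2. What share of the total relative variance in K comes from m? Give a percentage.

(δK/K)² = (1·δm/m)² + (2·δv/v)²
  m term: (1×0.0785)² = 0.00615
  v term: (2×0.0207)² = 0.00172
Total = 0.00788. Share from m = 0.00615/0.00788 = 0.781.

78.1%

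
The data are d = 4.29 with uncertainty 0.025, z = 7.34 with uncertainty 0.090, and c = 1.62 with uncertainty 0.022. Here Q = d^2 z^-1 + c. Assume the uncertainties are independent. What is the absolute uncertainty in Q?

0.0478

Let p = d^2·z^-1 = 2.51. δp/p = √((2·δd/d)² + (-1·δz/z)²) = √(0.000136 + 0.000150) = 0.0169, so δp = 0.0424.
Q = p + c: δQ = √(δp² + δc²) = √(0.00180 + 0.000484) = 0.0478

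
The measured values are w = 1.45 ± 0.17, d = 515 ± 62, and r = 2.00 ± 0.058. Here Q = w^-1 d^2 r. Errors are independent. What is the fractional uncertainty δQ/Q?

0.269

Since Q is a product/quotient, work with relative uncertainties:
  (-1·δw/w)² = (-1×0.117)² = 0.0137;  (2·δd/d)² = (2×0.120)² = 0.0580;  (1·δr/r)² = (1×0.0290)² = 0.000841
δQ/Q = √(0.0726) = 0.269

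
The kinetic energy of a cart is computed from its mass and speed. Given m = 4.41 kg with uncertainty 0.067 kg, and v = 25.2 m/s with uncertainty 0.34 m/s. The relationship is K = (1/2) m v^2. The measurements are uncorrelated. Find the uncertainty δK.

43.4 J

Products/powers → add relative errors in quadrature, weighted by exponent:
  (1·δm/m)² = (1×0.0152)² = 0.000231;  (2·δv/v)² = (2×0.0135)² = 0.000728
δK/K = √(0.000959) = 0.0310
K = 1400 J, so δK = 0.0310 × 1400 = 43.4 J.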